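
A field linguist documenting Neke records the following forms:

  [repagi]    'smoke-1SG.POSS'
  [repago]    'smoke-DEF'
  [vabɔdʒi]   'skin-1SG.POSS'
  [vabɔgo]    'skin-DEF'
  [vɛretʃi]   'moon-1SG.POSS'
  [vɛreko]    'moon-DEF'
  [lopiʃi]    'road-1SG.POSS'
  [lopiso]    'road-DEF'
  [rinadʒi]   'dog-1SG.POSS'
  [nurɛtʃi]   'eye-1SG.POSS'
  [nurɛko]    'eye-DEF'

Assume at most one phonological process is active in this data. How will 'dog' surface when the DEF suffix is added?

[rinago]

'skin' shows [dʒ] ~ [g] at the end of the stem ([vabɔdʒi] vs [vabɔgo]).
But 'smoke' keeps [g] in both environments ([repagi], [repago]), so there is no rule changing /g/ to [dʒ] before the 1SG.POSS suffix.
The underlying segment must be /dʒ/; palato-alveolar /tʃ/, /dʒ/ and /ʃ/ become [k], [g] and [s] when no front vowel follows, yielding [g] there.
The one attested form of 'dog', [rinadʒi], shows underlying /rinadʒ/. Applying the same rule when no front vowel follows gives [rinago].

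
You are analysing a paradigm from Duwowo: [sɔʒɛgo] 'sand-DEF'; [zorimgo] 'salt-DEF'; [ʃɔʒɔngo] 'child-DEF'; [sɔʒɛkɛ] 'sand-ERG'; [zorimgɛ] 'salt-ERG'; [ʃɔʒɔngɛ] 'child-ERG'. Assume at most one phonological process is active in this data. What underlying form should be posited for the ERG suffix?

/-kɛ/

The ERG morpheme has two allomorphs, [-gɛ] and [-kɛ].
By contrast the DEF suffix keeps its initial [g] throughout — that segment must be underlying.
The ERG suffix is therefore /-kɛ/ underlyingly, with post-nasal voicing: voiceless stops become voiced after a nasal.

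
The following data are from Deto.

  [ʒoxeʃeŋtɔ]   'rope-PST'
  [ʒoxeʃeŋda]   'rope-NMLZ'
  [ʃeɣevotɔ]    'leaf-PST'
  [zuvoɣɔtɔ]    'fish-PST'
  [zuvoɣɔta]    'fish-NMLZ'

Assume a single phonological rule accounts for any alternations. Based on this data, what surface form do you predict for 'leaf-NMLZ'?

[ʃeɣevota]

The NMLZ suffix surfaces as [-da] and [-ta], depending on the final segment of the stem.
By contrast the PST suffix keeps its initial [t] throughout — that segment must be underlying.
So the underlying form is /-da/, and voiced stops become voiceless after a vowel.
After 'leaf', which ends in a vowel, the suffix surfaces as [-ta], giving [ʃeɣevota].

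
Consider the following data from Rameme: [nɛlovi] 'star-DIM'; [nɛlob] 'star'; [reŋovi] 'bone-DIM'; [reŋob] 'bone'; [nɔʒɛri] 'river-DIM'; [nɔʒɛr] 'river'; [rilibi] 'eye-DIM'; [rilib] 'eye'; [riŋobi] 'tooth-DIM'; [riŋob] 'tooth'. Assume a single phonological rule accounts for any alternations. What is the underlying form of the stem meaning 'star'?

/nɛlov/

The stem for 'star' ends in [v] in [nɛlovi] but [b] in [nɛlob].
The stem 'eye' ([rilibi], [rilib]) shows [b] unchanged in both environments, so [b] cannot be basic with [v] derived before the DIM suffix.
Therefore /v/ is basic and [b] is derived by word-final hardening (voiced fricatives become stops word-finally).
The underlying form of 'star' is therefore /nɛlov/.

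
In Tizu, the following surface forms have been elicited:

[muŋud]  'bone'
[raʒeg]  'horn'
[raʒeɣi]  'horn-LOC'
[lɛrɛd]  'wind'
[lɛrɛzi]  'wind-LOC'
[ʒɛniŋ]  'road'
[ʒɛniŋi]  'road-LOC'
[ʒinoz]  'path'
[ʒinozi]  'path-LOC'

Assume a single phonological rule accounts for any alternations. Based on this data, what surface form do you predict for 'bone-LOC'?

The root 'wind' surfaces as [lɛrɛd] and [lɛrɛzi], with a stem-final [d] ~ [z] alternation.
Compare 'path', with invariant [z] in [ʒinoz] and [ʒinozi]: an analysis with underlying /z/ and a rule producing [d] in isolation would wrongly predict alternation here too.
The underlying segment must be /d/; voiced stops become fricatives between vowels, yielding [z] there.
From [muŋud] the stem 'bone' is /muŋud/; between vowels this yields [muŋuzi].

[muŋuzi]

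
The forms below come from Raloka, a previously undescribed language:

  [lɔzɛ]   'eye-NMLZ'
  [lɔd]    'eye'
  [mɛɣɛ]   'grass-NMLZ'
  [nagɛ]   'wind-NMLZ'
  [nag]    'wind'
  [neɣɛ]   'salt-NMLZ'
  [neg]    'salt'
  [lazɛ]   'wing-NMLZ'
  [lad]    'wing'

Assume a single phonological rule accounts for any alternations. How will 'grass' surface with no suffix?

'salt' shows [ɣ] ~ [g] at the end of the stem ([neɣɛ] vs [neg]).
The stem 'wind' ([nagɛ], [nag]) shows [g] unchanged in both environments, so [g] cannot be basic with [ɣ] derived before the NMLZ suffix.
The alternation reflects word-final hardening: voiced fricatives become stops word-finally. /ɣ/ is underlying.
The one attested form of 'grass', [mɛɣɛ], shows underlying /mɛɣ/. Applying the same rule word-finally gives [mɛg].

[mɛg]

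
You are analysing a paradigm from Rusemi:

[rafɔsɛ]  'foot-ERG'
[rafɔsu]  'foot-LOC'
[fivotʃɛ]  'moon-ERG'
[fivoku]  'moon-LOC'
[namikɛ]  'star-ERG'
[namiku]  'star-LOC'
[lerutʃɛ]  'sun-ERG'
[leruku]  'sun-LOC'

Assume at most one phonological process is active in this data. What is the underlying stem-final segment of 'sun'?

/tʃ/

The root 'sun' surfaces as [lerutʃɛ] and [leruku], with a stem-final [tʃ] ~ [k] alternation.
The stem 'star' ([namikɛ], [namiku]) shows [k] unchanged in both environments, so [k] cannot be basic with [tʃ] derived before the ERG suffix.
Therefore /tʃ/ is basic and [k] is derived by depalatalization (palato-alveolar /tʃ/ becomes [k] when no front vowel follows).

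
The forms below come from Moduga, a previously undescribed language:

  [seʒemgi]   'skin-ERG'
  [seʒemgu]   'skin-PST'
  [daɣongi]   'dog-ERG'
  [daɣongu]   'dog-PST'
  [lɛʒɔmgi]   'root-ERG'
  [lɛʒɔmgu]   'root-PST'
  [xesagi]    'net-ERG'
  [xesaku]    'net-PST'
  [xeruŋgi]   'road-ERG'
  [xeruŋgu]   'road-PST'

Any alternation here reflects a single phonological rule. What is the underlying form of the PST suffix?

/-ku/

The PST morpheme has two allomorphs, [-gu] and [-ku].
By contrast the ERG suffix keeps its initial [g] throughout — that segment must be underlying.
The PST suffix is therefore /-ku/ underlyingly, with post-nasal voicing: voiceless stops become voiced after a nasal.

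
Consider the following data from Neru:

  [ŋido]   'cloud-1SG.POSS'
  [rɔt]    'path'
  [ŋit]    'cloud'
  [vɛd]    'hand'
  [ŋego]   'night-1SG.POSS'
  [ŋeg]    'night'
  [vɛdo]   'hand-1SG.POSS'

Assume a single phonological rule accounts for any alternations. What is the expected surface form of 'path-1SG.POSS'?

[rɔdo]

The root 'cloud' surfaces as [ŋit] and [ŋido], with a stem-final [t] ~ [d] alternation.
But 'hand' keeps [d] in both environments ([vɛd], [vɛdo]), so there is no rule changing /d/ to [t] in isolation.
The alternation reflects intervocalic voicing: voiceless stops become voiced between vowels. /t/ is underlying.
The one attested form of 'path', [rɔt], shows underlying /rɔt/. Applying the same rule between vowels gives [rɔdo].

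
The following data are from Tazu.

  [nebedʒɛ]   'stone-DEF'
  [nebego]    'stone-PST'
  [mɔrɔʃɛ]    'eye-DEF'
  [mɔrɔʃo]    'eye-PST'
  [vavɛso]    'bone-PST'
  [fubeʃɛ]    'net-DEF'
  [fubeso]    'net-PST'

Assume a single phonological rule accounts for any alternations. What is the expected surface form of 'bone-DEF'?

In [fubeʃɛ] and [fubeso] the final segment of 'net' alternates: [ʃ] ~ [s].
Compare 'eye', with invariant [ʃ] in [mɔrɔʃɛ] and [mɔrɔʃo]: an analysis with underlying /ʃ/ and a rule producing [s] before the PST suffix would wrongly predict alternation here too.
So /s/ is underlying, and a rule of palatalization before a front vowel — /g/ and /s/ become palato-alveolar [dʒ] and [ʃ] before a front vowel — gives [ʃ].
From [vavɛso] the stem 'bone' is /vavɛs/; before a front vowel this yields [vavɛʃɛ].

[vavɛʃɛ]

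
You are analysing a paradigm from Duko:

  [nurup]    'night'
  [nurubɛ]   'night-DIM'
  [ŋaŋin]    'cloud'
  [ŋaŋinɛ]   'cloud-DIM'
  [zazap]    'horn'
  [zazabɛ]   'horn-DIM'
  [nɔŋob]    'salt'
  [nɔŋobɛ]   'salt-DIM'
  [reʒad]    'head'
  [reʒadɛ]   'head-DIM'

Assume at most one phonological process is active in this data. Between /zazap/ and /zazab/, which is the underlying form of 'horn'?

The stem for 'horn' ends in [p] in [zazap] but [b] in [zazabɛ].
If /b/ were underlying and a rule turned it into [p] in isolation, 'salt' would also alternate; but it has [b] in both [nɔŋob] and [nɔŋobɛ].
The underlying segment must be /p/; voiceless stops become voiced between vowels, yielding [b] there.

/zazap/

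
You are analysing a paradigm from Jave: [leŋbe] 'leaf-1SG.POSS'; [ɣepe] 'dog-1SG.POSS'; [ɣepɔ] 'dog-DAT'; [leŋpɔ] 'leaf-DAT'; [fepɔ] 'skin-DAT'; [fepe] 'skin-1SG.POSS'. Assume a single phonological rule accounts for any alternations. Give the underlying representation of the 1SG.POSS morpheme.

The 1SG.POSS suffix surfaces as [-be] and [-pe], depending on the final segment of the stem.
By contrast the DAT suffix keeps its initial [p] throughout — that segment must be underlying.
The 1SG.POSS suffix is therefore /-be/ underlyingly, with post-vocalic devoicing: voiced stops become voiceless after a vowel.

/-be/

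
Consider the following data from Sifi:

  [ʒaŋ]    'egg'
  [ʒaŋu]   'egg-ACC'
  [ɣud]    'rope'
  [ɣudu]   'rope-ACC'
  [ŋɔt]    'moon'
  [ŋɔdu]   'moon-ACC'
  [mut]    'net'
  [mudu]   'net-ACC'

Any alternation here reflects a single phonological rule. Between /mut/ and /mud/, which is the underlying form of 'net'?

/mut/

'net' shows [t] ~ [d] at the end of the stem ([mut] vs [mudu]).
Compare 'rope', with invariant [d] in [ɣud] and [ɣudu]: an analysis with underlying /d/ and a rule producing [t] in isolation would wrongly predict alternation here too.
The underlying segment must be /t/; voiceless stops become voiced between vowels, yielding [d] there.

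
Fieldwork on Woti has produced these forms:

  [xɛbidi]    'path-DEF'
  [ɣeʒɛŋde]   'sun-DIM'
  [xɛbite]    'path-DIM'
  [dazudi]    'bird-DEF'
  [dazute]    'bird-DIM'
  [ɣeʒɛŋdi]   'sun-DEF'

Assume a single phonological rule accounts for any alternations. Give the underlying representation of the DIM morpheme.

The DIM morpheme has two allomorphs, [-de] and [-te].
By contrast the DEF suffix keeps its initial [d] throughout — that segment must be underlying.
The DIM suffix is therefore /-te/ underlyingly, with post-nasal voicing: voiceless stops become voiced after a nasal.

/-te/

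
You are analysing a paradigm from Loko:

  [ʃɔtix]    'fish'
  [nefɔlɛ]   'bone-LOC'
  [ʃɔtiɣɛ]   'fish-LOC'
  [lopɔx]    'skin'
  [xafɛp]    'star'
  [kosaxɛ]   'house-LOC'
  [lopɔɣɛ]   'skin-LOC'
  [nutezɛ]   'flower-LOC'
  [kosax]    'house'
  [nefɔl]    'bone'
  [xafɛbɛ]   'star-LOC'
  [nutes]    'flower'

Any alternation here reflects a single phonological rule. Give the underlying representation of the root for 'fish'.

/ʃɔtiɣ/

The stem for 'fish' ends in [ɣ] in [ʃɔtiɣɛ] but [x] in [ʃɔtix].
Compare 'house', with invariant [x] in [kosaxɛ] and [kosax]: an analysis with underlying /x/ and a rule producing [ɣ] before the LOC suffix would wrongly predict alternation here too.
The alternation reflects word-final obstruent devoicing: voiced obstruents become voiceless word-finally. /ɣ/ is underlying.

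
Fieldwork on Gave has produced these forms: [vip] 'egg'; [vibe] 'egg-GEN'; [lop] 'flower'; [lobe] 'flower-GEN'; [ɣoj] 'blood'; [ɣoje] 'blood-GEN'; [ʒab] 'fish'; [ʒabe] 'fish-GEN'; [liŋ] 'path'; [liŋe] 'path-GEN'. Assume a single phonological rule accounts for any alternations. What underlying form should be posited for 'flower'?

/lop/

'flower' shows [p] ~ [b] at the end of the stem ([lop] vs [lobe]).
The stem 'fish' ([ʒab], [ʒabe]) shows [b] unchanged in both environments, so [b] cannot be basic with [p] derived in isolation.
So /p/ is underlying, and a rule of intervocalic voicing — voiceless stops become voiced between vowels — gives [b].
The underlying form of 'flower' is therefore /lop/.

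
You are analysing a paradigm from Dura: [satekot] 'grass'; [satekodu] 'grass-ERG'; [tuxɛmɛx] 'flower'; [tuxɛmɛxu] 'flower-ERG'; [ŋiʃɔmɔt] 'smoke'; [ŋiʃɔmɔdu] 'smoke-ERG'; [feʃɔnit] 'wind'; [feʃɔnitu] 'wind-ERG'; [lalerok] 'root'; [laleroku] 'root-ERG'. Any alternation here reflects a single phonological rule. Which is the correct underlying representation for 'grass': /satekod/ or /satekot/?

The stem for 'grass' ends in [t] in [satekot] but [d] in [satekodu].
Compare 'wind', with invariant [t] in [feʃɔnit] and [feʃɔnitu]: an analysis with underlying /t/ and a rule producing [d] before the ERG suffix would wrongly predict alternation here too.
The alternation reflects word-final obstruent devoicing: voiced obstruents become voiceless word-finally. /d/ is underlying.

/satekod/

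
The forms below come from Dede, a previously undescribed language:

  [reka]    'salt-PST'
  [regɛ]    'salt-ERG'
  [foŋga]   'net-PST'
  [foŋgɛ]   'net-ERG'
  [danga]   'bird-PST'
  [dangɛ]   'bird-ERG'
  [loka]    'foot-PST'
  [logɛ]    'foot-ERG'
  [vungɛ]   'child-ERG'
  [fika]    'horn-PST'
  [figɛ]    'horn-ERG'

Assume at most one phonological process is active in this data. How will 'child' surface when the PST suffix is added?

[vunga]

The PST suffix surfaces as [-ga] and [-ka], depending on the final segment of the stem.
The ERG suffix, which begins with [g], is invariant after every stem; so [g] is not altered by any rule here.
So the underlying form is /-ka/, and voiceless stops become voiced after a nasal.
After 'child', which ends in a nasal, the suffix surfaces as [-ga], giving [vunga].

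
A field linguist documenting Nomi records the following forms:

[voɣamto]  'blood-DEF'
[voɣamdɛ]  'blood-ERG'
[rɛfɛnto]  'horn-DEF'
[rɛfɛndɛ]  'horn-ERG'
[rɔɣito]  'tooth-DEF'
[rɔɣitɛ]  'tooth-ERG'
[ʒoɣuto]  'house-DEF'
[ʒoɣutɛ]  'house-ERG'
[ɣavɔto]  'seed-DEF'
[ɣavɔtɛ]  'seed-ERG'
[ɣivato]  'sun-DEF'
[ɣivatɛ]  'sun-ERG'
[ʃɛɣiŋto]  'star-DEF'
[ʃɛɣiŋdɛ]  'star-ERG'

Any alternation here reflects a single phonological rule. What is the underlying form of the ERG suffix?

The ERG morpheme has two allomorphs, [-dɛ] and [-tɛ].
By contrast the DEF suffix keeps its initial [t] throughout — that segment must be underlying.
The ERG suffix is therefore /-dɛ/ underlyingly, with post-vocalic devoicing: voiced stops become voiceless after a vowel.

/-dɛ/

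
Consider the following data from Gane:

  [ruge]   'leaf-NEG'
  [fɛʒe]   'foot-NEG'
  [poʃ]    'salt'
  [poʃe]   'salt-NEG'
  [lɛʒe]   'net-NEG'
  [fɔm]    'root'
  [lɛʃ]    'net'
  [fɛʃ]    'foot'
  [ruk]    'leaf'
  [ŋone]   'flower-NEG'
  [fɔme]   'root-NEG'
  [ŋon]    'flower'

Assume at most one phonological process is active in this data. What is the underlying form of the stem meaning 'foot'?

'foot' shows [ʃ] ~ [ʒ] at the end of the stem ([fɛʃ] vs [fɛʒe]).
If /ʃ/ were underlying and a rule turned it into [ʒ] before the NEG suffix, 'salt' would also alternate; but it has [ʃ] in both [poʃ] and [poʃe].
So /ʒ/ is underlying, and a rule of word-final obstruent devoicing — voiced obstruents become voiceless word-finally — gives [ʃ].

/fɛʒ/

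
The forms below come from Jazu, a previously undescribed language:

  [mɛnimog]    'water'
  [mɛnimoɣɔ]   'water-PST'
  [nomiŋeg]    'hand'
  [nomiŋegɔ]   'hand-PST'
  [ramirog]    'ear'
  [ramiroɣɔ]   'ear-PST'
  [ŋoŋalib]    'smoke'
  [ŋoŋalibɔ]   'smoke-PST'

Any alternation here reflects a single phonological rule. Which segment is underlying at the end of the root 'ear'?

In [ramirog] and [ramiroɣɔ] the final segment of 'ear' alternates: [g] ~ [ɣ].
But 'hand' keeps [g] in both environments ([nomiŋeg], [nomiŋegɔ]), so there is no rule changing /g/ to [ɣ] before the PST suffix.
Therefore /ɣ/ is basic and [g] is derived by word-final hardening (voiced fricatives become stops word-finally).

/ɣ/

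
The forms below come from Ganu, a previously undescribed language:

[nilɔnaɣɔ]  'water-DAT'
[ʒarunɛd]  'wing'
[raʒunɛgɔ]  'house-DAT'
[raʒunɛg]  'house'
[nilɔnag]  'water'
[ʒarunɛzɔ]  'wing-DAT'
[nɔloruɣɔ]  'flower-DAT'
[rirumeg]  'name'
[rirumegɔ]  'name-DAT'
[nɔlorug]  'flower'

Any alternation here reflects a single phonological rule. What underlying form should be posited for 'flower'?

/nɔloruɣ/

The root 'flower' surfaces as [nɔloruɣɔ] and [nɔlorug], with a stem-final [ɣ] ~ [g] alternation.
But 'name' keeps [g] in both environments ([rirumegɔ], [rirumeg]), so there is no rule changing /g/ to [ɣ] before the DAT suffix.
The alternation reflects word-final hardening: voiced fricatives become stops word-finally. /ɣ/ is underlying.
Hence 'flower' is /nɔloruɣ/ underlyingly.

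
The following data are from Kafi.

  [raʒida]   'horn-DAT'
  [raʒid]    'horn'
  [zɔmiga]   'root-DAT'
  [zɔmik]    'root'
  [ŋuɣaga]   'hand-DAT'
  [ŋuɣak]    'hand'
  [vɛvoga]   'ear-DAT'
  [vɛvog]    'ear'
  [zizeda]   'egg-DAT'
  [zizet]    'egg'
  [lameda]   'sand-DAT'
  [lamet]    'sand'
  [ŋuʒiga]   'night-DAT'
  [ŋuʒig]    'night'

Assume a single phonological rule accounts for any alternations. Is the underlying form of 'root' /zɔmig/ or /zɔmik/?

The stem for 'root' ends in [g] in [zɔmiga] but [k] in [zɔmik].
Compare 'night', with invariant [g] in [ŋuʒiga] and [ŋuʒig]: an analysis with underlying /g/ and a rule producing [k] in isolation would wrongly predict alternation here too.
The alternation reflects intervocalic voicing: voiceless stops become voiced between vowels. /k/ is underlying.

/zɔmik/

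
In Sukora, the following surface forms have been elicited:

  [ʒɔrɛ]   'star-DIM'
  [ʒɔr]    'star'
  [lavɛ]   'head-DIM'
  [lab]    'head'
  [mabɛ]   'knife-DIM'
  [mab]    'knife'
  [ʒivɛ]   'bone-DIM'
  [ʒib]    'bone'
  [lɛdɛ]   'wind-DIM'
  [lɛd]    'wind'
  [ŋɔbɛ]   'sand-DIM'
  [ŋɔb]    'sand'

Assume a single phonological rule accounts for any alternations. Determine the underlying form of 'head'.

The root 'head' surfaces as [lavɛ] and [lab], with a stem-final [v] ~ [b] alternation.
But 'sand' keeps [b] in both environments ([ŋɔbɛ], [ŋɔb]), so there is no rule changing /b/ to [v] before the DIM suffix.
Therefore /v/ is basic and [b] is derived by word-final hardening (voiced fricatives become stops word-finally).

/lav/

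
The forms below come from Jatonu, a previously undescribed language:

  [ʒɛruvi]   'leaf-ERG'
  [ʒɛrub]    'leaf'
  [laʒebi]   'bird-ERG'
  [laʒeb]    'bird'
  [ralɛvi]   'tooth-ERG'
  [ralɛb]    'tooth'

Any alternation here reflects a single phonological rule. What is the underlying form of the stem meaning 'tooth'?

The stem for 'tooth' ends in [v] in [ralɛvi] but [b] in [ralɛb].
If /b/ were underlying and a rule turned it into [v] before the ERG suffix, 'bird' would also alternate; but it has [b] in both [laʒebi] and [laʒeb].
The underlying segment must be /v/; voiced fricatives become stops word-finally, yielding [b] there.
So 'tooth' = /ralɛv/.

/ralɛv/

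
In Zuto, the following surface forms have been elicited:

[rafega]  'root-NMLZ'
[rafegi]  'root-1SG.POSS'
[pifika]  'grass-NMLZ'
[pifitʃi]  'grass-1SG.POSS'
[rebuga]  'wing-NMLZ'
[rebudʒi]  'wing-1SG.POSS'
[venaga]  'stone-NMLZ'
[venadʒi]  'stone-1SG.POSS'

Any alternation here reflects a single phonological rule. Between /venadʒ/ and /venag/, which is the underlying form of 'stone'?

The root 'stone' surfaces as [venaga] and [venadʒi], with a stem-final [g] ~ [dʒ] alternation.
Compare 'root', with invariant [g] in [rafega] and [rafegi]: an analysis with underlying /g/ and a rule producing [dʒ] before the 1SG.POSS suffix would wrongly predict alternation here too.
Therefore /dʒ/ is basic and [g] is derived by depalatalization (palato-alveolar /tʃ/ and /dʒ/ become [k] and [g] when no front vowel follows).

/venadʒ/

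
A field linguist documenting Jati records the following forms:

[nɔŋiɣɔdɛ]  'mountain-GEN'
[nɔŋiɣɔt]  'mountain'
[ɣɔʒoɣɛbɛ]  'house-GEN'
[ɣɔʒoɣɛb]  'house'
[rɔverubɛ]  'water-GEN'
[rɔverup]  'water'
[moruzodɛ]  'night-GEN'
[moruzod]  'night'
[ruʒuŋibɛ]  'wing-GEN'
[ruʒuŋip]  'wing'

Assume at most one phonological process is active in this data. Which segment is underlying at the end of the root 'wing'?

/p/

The root 'wing' surfaces as [ruʒuŋibɛ] and [ruʒuŋip], with a stem-final [b] ~ [p] alternation.
Compare 'house', with invariant [b] in [ɣɔʒoɣɛbɛ] and [ɣɔʒoɣɛb]: an analysis with underlying /b/ and a rule producing [p] in isolation would wrongly predict alternation here too.
Therefore /p/ is basic and [b] is derived by intervocalic voicing (voiceless stops become voiced between vowels).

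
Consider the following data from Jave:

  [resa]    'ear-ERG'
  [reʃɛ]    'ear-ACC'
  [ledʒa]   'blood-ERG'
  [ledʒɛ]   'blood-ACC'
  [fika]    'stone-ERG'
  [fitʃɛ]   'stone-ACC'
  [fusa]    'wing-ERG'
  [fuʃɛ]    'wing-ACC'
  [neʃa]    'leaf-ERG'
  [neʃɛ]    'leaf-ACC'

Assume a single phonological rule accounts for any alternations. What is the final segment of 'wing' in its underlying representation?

The root 'wing' surfaces as [fusa] and [fuʃɛ], with a stem-final [s] ~ [ʃ] alternation.
Compare 'leaf', with invariant [ʃ] in [neʃa] and [neʃɛ]: an analysis with underlying /ʃ/ and a rule producing [s] before the ERG suffix would wrongly predict alternation here too.
So /s/ is underlying, and a rule of palatalization before a front vowel — /k/ and /s/ become palato-alveolar [tʃ] and [ʃ] before a front vowel — gives [ʃ].

/s/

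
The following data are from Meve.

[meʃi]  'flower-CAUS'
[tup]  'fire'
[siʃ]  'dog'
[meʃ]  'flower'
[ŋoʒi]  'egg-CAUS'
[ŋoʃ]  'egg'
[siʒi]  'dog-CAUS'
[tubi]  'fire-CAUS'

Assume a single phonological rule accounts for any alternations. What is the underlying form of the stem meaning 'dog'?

/siʒ/

The root 'dog' surfaces as [siʒi] and [siʃ], with a stem-final [ʒ] ~ [ʃ] alternation.
But 'flower' keeps [ʃ] in both environments ([meʃi], [meʃ]), so there is no rule changing /ʃ/ to [ʒ] before the CAUS suffix.
So /ʒ/ is underlying, and a rule of word-final obstruent devoicing — voiced obstruents become voiceless word-finally — gives [ʃ].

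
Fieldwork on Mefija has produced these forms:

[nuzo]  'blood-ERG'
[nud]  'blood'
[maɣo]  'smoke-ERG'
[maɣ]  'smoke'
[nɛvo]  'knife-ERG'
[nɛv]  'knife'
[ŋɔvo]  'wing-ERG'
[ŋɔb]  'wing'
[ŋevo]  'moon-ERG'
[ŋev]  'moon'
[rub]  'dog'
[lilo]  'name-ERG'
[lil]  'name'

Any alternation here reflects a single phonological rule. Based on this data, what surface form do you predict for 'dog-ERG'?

[ruvo]

The stem for 'wing' ends in [v] in [ŋɔvo] but [b] in [ŋɔb].
If /v/ were underlying and a rule turned it into [b] in isolation, 'knife' would also alternate; but it has [v] in both [nɛvo] and [nɛv].
The underlying segment must be /b/; voiced stops become fricatives between vowels, yielding [v] there.
The one attested form of 'dog', [rub], shows underlying /rub/. Applying the same rule between vowels gives [ruvo].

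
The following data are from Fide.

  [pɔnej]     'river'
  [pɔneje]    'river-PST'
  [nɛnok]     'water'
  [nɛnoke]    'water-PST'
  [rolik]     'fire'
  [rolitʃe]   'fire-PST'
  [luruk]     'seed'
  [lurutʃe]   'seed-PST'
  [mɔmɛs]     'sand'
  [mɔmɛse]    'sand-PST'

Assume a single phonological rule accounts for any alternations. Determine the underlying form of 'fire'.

/rolitʃ/

The stem for 'fire' ends in [k] in [rolik] but [tʃ] in [rolitʃe].
If /k/ were underlying and a rule turned it into [tʃ] before the PST suffix, 'water' would also alternate; but it has [k] in both [nɛnok] and [nɛnoke].
So /tʃ/ is underlying, and a rule of depalatalization — palato-alveolar /tʃ/ becomes [k] when no front vowel follows — gives [k].
Hence 'fire' is /rolitʃ/ underlyingly.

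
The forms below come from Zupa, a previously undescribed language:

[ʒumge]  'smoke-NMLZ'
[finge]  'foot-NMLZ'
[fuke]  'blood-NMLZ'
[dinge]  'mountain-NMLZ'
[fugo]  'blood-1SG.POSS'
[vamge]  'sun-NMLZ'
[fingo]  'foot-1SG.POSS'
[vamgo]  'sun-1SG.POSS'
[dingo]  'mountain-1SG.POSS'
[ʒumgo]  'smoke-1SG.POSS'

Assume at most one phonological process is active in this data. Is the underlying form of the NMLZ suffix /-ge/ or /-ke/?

The NMLZ morpheme has two allomorphs, [-ge] and [-ke].
The 1SG.POSS suffix, which begins with [g], is invariant after every stem; so [g] is not altered by any rule here.
The NMLZ suffix is therefore /-ke/ underlyingly, with post-nasal voicing: voiceless stops become voiced after a nasal.

/-ke/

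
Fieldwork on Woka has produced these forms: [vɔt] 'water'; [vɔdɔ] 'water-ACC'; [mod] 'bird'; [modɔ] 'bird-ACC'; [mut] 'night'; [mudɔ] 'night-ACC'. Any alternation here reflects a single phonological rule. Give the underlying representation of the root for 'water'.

/vɔt/

In [vɔt] and [vɔdɔ] the final segment of 'water' alternates: [t] ~ [d].
The stem 'bird' ([mod], [modɔ]) shows [d] unchanged in both environments, so [d] cannot be basic with [t] derived in isolation.
So /t/ is underlying, and a rule of intervocalic voicing — voiceless stops become voiced between vowels — gives [d].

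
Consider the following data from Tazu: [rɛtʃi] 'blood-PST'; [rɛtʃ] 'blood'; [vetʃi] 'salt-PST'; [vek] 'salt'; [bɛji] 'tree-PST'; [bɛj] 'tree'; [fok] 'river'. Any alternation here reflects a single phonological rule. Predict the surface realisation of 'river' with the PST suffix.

[fotʃi]

The stem for 'salt' ends in [tʃ] in [vetʃi] but [k] in [vek].
But 'blood' keeps [tʃ] in both environments ([rɛtʃi], [rɛtʃ]), so there is no rule changing /tʃ/ to [k] in isolation.
Therefore /k/ is basic and [tʃ] is derived by palatalization before a front vowel (/k/ becomes palato-alveolar [tʃ] before a front vowel).
The one attested form of 'river', [fok], shows underlying /fok/. Applying the same rule before a front vowel gives [fotʃi].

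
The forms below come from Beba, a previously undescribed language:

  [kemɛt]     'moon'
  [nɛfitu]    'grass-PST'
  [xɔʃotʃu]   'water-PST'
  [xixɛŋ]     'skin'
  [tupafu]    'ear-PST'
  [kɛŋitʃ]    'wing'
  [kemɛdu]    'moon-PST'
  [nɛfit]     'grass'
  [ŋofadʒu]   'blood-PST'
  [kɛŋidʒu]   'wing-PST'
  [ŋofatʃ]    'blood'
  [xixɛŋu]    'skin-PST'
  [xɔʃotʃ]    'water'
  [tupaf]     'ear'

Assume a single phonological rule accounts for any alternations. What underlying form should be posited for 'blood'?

/ŋofadʒ/

The stem for 'blood' ends in [dʒ] in [ŋofadʒu] but [tʃ] in [ŋofatʃ].
Compare 'water', with invariant [tʃ] in [xɔʃotʃu] and [xɔʃotʃ]: an analysis with underlying /tʃ/ and a rule producing [dʒ] before the PST suffix would wrongly predict alternation here too.
So /dʒ/ is underlying, and a rule of word-final obstruent devoicing — voiced obstruents become voiceless word-finally — gives [tʃ].
The underlying form of 'blood' is therefore /ŋofadʒ/.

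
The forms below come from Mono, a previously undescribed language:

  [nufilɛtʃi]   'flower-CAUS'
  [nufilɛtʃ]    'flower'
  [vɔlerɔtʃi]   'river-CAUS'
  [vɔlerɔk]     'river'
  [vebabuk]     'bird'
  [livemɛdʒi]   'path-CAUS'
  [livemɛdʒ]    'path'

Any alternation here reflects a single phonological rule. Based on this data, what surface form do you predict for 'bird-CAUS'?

[vebabutʃi]

In [vɔlerɔtʃi] and [vɔlerɔk] the final segment of 'river' alternates: [tʃ] ~ [k].
But 'flower' keeps [tʃ] in both environments ([nufilɛtʃi], [nufilɛtʃ]), so there is no rule changing /tʃ/ to [k] in isolation.
The underlying segment must be /k/; /k/ becomes palato-alveolar [tʃ] before a front vowel, yielding [tʃ] there.
The one attested form of 'bird', [vebabuk], shows underlying /vebabuk/. Applying the same rule before a front vowel gives [vebabutʃi].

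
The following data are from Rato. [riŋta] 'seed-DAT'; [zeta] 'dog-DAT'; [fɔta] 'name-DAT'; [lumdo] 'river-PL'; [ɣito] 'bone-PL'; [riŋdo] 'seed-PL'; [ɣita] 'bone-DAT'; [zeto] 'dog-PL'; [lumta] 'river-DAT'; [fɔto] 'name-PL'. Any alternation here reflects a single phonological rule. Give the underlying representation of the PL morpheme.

The PL morpheme has two allomorphs, [-do] and [-to].
By contrast the DAT suffix keeps its initial [t] throughout — that segment must be underlying.
So the underlying form is /-do/, and voiced stops become voiceless after a vowel.

/-do/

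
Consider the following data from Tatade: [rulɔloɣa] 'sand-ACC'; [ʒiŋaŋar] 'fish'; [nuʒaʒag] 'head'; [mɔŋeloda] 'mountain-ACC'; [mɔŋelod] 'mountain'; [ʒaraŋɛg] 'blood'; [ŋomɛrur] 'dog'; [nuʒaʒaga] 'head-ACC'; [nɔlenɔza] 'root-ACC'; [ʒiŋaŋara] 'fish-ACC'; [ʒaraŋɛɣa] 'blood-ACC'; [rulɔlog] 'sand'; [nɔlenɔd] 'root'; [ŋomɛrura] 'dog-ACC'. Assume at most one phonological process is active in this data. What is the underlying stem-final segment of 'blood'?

/ɣ/

The root 'blood' surfaces as [ʒaraŋɛɣa] and [ʒaraŋɛg], with a stem-final [ɣ] ~ [g] alternation.
If /g/ were underlying and a rule turned it into [ɣ] before the ACC suffix, 'head' would also alternate; but it has [g] in both [nuʒaʒaga] and [nuʒaʒag].
So /ɣ/ is underlying, and a rule of word-final hardening — voiced fricatives become stops word-finally — gives [g].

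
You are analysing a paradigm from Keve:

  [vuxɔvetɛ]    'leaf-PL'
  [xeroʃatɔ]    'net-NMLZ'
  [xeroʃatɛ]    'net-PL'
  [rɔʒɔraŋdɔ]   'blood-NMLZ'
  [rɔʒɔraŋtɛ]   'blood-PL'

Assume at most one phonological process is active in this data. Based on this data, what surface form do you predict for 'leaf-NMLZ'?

[vuxɔvetɔ]

The NMLZ suffix surfaces as [-dɔ] and [-tɔ], depending on the final segment of the stem.
By contrast the PL suffix keeps its initial [t] throughout — that segment must be underlying.
So the underlying form is /-dɔ/, and voiced stops become voiceless after a vowel.
After 'leaf', which ends in a vowel, the suffix surfaces as [-tɔ], giving [vuxɔvetɔ].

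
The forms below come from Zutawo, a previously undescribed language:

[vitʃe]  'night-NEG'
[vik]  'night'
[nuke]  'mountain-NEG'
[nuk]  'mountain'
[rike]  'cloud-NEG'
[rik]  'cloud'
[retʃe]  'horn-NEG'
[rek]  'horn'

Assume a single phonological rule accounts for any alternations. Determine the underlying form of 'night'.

/vitʃ/

The root 'night' surfaces as [vitʃe] and [vik], with a stem-final [tʃ] ~ [k] alternation.
The stem 'mountain' ([nuke], [nuk]) shows [k] unchanged in both environments, so [k] cannot be basic with [tʃ] derived before the NEG suffix.
So /tʃ/ is underlying, and a rule of depalatalization — palato-alveolar /tʃ/ becomes [k] when no front vowel follows — gives [k].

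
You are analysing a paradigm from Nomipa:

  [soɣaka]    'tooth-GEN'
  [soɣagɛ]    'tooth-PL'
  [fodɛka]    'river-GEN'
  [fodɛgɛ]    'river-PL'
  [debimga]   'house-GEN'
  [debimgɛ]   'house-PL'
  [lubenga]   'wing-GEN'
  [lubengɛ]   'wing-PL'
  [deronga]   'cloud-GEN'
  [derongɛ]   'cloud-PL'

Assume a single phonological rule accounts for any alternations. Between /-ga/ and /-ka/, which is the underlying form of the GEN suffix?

/-ka/

The GEN morpheme has two allomorphs, [-ga] and [-ka].
By contrast the PL suffix keeps its initial [g] throughout — that segment must be underlying.
So the underlying form is /-ka/, and voiceless stops become voiced after a nasal.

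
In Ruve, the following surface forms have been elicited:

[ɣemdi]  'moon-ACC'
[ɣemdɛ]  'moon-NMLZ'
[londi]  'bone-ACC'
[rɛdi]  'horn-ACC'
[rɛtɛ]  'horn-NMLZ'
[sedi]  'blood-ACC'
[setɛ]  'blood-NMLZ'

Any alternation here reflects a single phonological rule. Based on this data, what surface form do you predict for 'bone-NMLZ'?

[londɛ]

The NMLZ morpheme has two allomorphs, [-dɛ] and [-tɛ].
The ACC suffix, which begins with [d], is invariant after every stem; so [d] is not altered by any rule here.
So the underlying form is /-tɛ/, and voiceless stops become voiced after a nasal.
After 'bone', which ends in a nasal, the suffix surfaces as [-dɛ], giving [londɛ].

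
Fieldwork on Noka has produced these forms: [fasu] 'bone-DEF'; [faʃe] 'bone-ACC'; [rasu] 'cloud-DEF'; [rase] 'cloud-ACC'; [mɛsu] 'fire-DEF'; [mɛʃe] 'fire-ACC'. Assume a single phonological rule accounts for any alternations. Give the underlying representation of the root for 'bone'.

The root 'bone' surfaces as [fasu] and [faʃe], with a stem-final [s] ~ [ʃ] alternation.
But 'cloud' keeps [s] in both environments ([rasu], [rase]), so there is no rule changing /s/ to [ʃ] before the ACC suffix.
So /ʃ/ is underlying, and a rule of depalatalization — palato-alveolar /ʃ/ becomes [s] when no front vowel follows — gives [s].

/faʃ/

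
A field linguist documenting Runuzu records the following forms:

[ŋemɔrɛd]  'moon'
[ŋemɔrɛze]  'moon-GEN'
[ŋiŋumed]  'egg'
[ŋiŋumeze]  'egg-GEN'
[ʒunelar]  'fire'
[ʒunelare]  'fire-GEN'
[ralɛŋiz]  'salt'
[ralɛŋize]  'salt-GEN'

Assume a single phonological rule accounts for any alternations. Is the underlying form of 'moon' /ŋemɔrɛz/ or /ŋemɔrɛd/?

/ŋemɔrɛd/

The root 'moon' surfaces as [ŋemɔrɛd] and [ŋemɔrɛze], with a stem-final [d] ~ [z] alternation.
Compare 'salt', with invariant [z] in [ralɛŋiz] and [ralɛŋize]: an analysis with underlying /z/ and a rule producing [d] in isolation would wrongly predict alternation here too.
Therefore /d/ is basic and [z] is derived by intervocalic spirantization (voiced stops become fricatives between vowels).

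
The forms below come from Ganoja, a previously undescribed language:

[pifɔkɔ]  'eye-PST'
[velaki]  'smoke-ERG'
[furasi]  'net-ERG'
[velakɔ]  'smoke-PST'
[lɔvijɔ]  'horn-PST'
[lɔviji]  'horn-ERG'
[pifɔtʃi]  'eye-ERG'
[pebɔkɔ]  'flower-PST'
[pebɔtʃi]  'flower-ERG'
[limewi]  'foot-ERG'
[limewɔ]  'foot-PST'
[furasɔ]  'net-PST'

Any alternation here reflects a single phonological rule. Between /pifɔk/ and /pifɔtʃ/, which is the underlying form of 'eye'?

'eye' shows [k] ~ [tʃ] at the end of the stem ([pifɔkɔ] vs [pifɔtʃi]).
Compare 'smoke', with invariant [k] in [velakɔ] and [velaki]: an analysis with underlying /k/ and a rule producing [tʃ] before the ERG suffix would wrongly predict alternation here too.
The alternation reflects depalatalization: palato-alveolar /tʃ/ becomes [k] when no front vowel follows. /tʃ/ is underlying.

/pifɔtʃ/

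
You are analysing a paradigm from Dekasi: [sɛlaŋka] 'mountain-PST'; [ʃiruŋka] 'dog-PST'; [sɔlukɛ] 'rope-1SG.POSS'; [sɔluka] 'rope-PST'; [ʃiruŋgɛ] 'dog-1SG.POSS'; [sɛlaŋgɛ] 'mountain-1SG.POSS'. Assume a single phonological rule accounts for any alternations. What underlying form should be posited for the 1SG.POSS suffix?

/-gɛ/

The 1SG.POSS morpheme has two allomorphs, [-gɛ] and [-kɛ].
By contrast the PST suffix keeps its initial [k] throughout — that segment must be underlying.
So the underlying form is /-gɛ/, and voiced stops become voiceless after a vowel.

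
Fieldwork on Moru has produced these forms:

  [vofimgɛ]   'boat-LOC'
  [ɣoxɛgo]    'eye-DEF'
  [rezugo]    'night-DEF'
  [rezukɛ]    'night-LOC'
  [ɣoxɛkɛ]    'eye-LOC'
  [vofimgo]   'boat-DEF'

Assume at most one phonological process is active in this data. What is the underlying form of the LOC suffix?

The LOC suffix surfaces as [-gɛ] and [-kɛ], depending on the final segment of the stem.
The DEF suffix, which begins with [g], is invariant after every stem; so [g] is not altered by any rule here.
The LOC suffix is therefore /-kɛ/ underlyingly, with post-nasal voicing: voiceless stops become voiced after a nasal.

/-kɛ/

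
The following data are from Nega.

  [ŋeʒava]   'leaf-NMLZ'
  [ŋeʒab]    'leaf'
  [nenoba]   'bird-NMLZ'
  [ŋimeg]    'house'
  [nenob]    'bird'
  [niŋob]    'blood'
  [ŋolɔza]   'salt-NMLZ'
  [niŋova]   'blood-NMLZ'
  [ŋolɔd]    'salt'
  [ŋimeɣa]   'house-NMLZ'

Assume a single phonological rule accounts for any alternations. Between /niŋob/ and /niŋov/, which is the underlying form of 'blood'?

The root 'blood' surfaces as [niŋova] and [niŋob], with a stem-final [v] ~ [b] alternation.
If /b/ were underlying and a rule turned it into [v] before the NMLZ suffix, 'bird' would also alternate; but it has [b] in both [nenoba] and [nenob].
So /v/ is underlying, and a rule of word-final hardening — voiced fricatives become stops word-finally — gives [b].

/niŋov/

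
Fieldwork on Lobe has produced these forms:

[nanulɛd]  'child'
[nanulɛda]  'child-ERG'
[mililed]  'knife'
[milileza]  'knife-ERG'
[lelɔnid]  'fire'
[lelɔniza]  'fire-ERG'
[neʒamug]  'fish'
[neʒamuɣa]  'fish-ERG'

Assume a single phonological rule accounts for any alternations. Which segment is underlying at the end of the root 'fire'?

The root 'fire' surfaces as [lelɔnid] and [lelɔniza], with a stem-final [d] ~ [z] alternation.
But 'child' keeps [d] in both environments ([nanulɛd], [nanulɛda]), so there is no rule changing /d/ to [z] before the ERG suffix.
So /z/ is underlying, and a rule of word-final hardening — voiced fricatives become stops word-finally — gives [d].

/z/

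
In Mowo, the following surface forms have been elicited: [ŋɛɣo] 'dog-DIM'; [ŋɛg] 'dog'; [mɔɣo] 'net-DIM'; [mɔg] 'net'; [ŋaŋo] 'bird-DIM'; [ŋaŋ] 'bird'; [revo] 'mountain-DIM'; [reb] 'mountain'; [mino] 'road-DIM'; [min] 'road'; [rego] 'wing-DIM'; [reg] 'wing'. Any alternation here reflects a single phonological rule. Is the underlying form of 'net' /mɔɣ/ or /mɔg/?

/mɔɣ/

In [mɔɣo] and [mɔg] the final segment of 'net' alternates: [ɣ] ~ [g].
Compare 'wing', with invariant [g] in [rego] and [reg]: an analysis with underlying /g/ and a rule producing [ɣ] before the DIM suffix would wrongly predict alternation here too.
The alternation reflects word-final hardening: voiced fricatives become stops word-finally. /ɣ/ is underlying.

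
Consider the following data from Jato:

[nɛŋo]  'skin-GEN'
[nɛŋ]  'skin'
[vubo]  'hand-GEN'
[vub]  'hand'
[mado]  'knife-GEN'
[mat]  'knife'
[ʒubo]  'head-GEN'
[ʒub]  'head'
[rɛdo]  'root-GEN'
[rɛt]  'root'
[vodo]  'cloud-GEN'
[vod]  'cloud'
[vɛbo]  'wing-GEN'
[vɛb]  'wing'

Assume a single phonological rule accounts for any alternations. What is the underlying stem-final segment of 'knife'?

/t/

The root 'knife' surfaces as [mado] and [mat], with a stem-final [d] ~ [t] alternation.
The stem 'cloud' ([vodo], [vod]) shows [d] unchanged in both environments, so [d] cannot be basic with [t] derived in isolation.
Therefore /t/ is basic and [d] is derived by intervocalic voicing (voiceless stops become voiced between vowels).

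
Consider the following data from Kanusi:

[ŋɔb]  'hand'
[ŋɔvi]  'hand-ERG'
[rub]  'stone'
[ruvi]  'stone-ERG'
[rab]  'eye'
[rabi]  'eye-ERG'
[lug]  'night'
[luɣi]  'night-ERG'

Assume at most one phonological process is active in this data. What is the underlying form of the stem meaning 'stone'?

The root 'stone' surfaces as [rub] and [ruvi], with a stem-final [b] ~ [v] alternation.
The stem 'eye' ([rab], [rabi]) shows [b] unchanged in both environments, so [b] cannot be basic with [v] derived before the ERG suffix.
The alternation reflects word-final hardening: voiced fricatives become stops word-finally. /v/ is underlying.
Hence 'stone' is /ruv/ underlyingly.

/ruv/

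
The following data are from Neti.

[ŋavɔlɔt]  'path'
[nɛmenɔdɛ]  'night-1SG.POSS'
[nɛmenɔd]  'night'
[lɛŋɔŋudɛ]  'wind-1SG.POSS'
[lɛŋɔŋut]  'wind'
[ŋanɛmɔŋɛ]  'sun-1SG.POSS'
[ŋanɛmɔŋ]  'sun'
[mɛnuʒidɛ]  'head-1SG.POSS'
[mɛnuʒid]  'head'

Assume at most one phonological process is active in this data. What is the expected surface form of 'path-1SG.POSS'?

'wind' shows [d] ~ [t] at the end of the stem ([lɛŋɔŋudɛ] vs [lɛŋɔŋut]).
Compare 'night', with invariant [d] in [nɛmenɔdɛ] and [nɛmenɔd]: an analysis with underlying /d/ and a rule producing [t] in isolation would wrongly predict alternation here too.
So /t/ is underlying, and a rule of intervocalic voicing — voiceless stops become voiced between vowels — gives [d].
The one attested form of 'path', [ŋavɔlɔt], shows underlying /ŋavɔlɔt/. Applying the same rule between vowels gives [ŋavɔlɔdɛ].

[ŋavɔlɔdɛ]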